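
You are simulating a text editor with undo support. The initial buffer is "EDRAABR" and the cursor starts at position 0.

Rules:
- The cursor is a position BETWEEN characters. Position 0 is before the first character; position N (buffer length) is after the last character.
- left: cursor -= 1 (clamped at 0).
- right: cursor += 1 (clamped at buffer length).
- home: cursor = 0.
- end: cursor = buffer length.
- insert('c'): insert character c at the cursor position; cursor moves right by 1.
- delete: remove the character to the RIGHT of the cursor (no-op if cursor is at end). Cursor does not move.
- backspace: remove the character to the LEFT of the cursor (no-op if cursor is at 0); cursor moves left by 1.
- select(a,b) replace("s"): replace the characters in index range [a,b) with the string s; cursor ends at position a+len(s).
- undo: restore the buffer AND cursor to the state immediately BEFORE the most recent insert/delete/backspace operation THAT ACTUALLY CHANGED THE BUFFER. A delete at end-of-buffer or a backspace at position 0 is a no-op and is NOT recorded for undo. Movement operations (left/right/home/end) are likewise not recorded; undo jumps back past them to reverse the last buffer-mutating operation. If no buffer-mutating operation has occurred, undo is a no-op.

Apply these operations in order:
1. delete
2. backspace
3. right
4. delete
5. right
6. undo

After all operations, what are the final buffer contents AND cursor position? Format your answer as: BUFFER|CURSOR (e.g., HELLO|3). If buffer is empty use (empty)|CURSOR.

Answer: DRAABR|1

Derivation:
After op 1 (delete): buf='DRAABR' cursor=0
After op 2 (backspace): buf='DRAABR' cursor=0
After op 3 (right): buf='DRAABR' cursor=1
After op 4 (delete): buf='DAABR' cursor=1
After op 5 (right): buf='DAABR' cursor=2
After op 6 (undo): buf='DRAABR' cursor=1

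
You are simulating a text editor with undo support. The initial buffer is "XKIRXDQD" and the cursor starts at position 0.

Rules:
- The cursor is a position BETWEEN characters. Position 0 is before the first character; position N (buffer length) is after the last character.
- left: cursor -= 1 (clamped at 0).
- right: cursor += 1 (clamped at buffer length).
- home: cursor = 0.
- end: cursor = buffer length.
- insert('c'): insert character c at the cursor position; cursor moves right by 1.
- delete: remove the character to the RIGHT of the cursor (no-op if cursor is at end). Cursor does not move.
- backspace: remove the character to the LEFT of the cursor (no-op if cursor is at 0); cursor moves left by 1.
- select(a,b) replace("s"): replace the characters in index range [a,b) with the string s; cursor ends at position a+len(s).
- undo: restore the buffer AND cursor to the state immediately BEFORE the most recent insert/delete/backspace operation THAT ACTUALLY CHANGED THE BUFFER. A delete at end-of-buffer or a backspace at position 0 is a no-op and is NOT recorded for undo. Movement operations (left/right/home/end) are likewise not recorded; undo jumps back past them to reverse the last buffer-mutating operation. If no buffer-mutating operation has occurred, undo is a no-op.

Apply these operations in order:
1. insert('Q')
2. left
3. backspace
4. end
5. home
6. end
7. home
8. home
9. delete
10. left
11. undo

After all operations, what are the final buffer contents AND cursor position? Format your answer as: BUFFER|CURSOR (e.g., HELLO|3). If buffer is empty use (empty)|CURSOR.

Answer: QXKIRXDQD|0

Derivation:
After op 1 (insert('Q')): buf='QXKIRXDQD' cursor=1
After op 2 (left): buf='QXKIRXDQD' cursor=0
After op 3 (backspace): buf='QXKIRXDQD' cursor=0
After op 4 (end): buf='QXKIRXDQD' cursor=9
After op 5 (home): buf='QXKIRXDQD' cursor=0
After op 6 (end): buf='QXKIRXDQD' cursor=9
After op 7 (home): buf='QXKIRXDQD' cursor=0
After op 8 (home): buf='QXKIRXDQD' cursor=0
After op 9 (delete): buf='XKIRXDQD' cursor=0
After op 10 (left): buf='XKIRXDQD' cursor=0
After op 11 (undo): buf='QXKIRXDQD' cursor=0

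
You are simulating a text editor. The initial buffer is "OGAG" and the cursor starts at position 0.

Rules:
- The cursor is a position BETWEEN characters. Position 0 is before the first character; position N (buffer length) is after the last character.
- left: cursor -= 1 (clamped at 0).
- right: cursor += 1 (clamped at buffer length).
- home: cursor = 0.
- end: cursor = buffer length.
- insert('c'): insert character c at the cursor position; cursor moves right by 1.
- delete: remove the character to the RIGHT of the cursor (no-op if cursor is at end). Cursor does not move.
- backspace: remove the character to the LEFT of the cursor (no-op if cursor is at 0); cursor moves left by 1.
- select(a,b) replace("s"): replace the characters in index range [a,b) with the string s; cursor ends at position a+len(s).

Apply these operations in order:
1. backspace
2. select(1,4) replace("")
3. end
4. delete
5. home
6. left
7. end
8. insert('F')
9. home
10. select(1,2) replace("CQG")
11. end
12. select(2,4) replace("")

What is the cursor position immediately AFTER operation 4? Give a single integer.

After op 1 (backspace): buf='OGAG' cursor=0
After op 2 (select(1,4) replace("")): buf='O' cursor=1
After op 3 (end): buf='O' cursor=1
After op 4 (delete): buf='O' cursor=1

Answer: 1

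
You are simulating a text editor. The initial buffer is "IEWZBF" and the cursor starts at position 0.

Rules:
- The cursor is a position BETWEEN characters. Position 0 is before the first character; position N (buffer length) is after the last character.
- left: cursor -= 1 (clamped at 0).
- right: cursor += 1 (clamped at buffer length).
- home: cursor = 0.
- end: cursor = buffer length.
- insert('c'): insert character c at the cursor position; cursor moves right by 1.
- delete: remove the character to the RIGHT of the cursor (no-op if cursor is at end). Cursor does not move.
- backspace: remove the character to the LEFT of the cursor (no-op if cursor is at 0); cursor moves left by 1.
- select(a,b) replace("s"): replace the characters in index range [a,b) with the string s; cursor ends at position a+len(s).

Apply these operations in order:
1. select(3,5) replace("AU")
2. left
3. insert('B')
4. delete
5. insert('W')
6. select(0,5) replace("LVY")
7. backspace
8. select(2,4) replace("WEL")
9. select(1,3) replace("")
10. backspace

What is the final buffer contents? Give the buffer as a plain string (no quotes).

Answer: EL

Derivation:
After op 1 (select(3,5) replace("AU")): buf='IEWAUF' cursor=5
After op 2 (left): buf='IEWAUF' cursor=4
After op 3 (insert('B')): buf='IEWABUF' cursor=5
After op 4 (delete): buf='IEWABF' cursor=5
After op 5 (insert('W')): buf='IEWABWF' cursor=6
After op 6 (select(0,5) replace("LVY")): buf='LVYWF' cursor=3
After op 7 (backspace): buf='LVWF' cursor=2
After op 8 (select(2,4) replace("WEL")): buf='LVWEL' cursor=5
After op 9 (select(1,3) replace("")): buf='LEL' cursor=1
After op 10 (backspace): buf='EL' cursor=0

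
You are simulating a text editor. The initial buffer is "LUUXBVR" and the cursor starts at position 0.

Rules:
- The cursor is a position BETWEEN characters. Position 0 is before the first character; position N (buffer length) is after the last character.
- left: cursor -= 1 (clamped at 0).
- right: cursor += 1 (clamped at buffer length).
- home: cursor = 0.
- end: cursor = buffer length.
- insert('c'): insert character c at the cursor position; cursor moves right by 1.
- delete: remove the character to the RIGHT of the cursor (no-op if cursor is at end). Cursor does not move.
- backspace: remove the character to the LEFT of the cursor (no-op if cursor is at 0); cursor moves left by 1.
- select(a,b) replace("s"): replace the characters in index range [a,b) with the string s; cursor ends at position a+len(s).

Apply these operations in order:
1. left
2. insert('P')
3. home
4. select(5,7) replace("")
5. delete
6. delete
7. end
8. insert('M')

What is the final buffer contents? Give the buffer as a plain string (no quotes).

After op 1 (left): buf='LUUXBVR' cursor=0
After op 2 (insert('P')): buf='PLUUXBVR' cursor=1
After op 3 (home): buf='PLUUXBVR' cursor=0
After op 4 (select(5,7) replace("")): buf='PLUUXR' cursor=5
After op 5 (delete): buf='PLUUX' cursor=5
After op 6 (delete): buf='PLUUX' cursor=5
After op 7 (end): buf='PLUUX' cursor=5
After op 8 (insert('M')): buf='PLUUXM' cursor=6

Answer: PLUUXM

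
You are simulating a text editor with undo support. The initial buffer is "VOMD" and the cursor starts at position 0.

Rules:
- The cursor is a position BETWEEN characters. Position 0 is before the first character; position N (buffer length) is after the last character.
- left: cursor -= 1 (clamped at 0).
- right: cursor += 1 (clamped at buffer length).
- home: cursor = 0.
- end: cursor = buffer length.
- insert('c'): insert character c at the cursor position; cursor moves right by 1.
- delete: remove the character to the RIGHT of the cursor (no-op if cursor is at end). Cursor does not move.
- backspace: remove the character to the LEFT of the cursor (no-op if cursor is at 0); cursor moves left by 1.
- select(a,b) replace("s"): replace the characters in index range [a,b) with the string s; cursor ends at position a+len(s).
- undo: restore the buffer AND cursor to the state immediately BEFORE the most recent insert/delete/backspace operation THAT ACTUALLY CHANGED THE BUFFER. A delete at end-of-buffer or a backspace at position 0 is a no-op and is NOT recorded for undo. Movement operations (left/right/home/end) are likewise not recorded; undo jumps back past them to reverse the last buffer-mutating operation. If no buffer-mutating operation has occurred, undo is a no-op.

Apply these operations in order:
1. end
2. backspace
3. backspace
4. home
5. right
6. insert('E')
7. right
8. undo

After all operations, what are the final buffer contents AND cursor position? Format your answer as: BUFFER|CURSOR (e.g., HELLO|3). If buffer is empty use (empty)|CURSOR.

Answer: VO|1

Derivation:
After op 1 (end): buf='VOMD' cursor=4
After op 2 (backspace): buf='VOM' cursor=3
After op 3 (backspace): buf='VO' cursor=2
After op 4 (home): buf='VO' cursor=0
After op 5 (right): buf='VO' cursor=1
After op 6 (insert('E')): buf='VEO' cursor=2
After op 7 (right): buf='VEO' cursor=3
After op 8 (undo): buf='VO' cursor=1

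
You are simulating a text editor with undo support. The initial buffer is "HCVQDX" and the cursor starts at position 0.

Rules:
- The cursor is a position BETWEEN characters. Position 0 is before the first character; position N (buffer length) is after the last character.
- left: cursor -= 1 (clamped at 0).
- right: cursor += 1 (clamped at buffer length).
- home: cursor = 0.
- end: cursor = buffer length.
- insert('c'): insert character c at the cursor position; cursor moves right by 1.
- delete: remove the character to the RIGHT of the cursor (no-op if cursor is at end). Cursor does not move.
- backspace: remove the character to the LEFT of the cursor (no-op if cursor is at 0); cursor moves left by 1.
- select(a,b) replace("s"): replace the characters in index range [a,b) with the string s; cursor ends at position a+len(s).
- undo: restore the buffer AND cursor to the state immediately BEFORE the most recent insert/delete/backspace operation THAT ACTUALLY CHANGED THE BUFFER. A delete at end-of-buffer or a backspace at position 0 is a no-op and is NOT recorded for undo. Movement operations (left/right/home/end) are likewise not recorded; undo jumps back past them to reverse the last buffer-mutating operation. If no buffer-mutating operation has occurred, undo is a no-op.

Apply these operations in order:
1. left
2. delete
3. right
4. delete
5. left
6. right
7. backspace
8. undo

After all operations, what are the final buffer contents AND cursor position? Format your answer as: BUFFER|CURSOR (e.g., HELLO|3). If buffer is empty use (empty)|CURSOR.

Answer: CQDX|1

Derivation:
After op 1 (left): buf='HCVQDX' cursor=0
After op 2 (delete): buf='CVQDX' cursor=0
After op 3 (right): buf='CVQDX' cursor=1
After op 4 (delete): buf='CQDX' cursor=1
After op 5 (left): buf='CQDX' cursor=0
After op 6 (right): buf='CQDX' cursor=1
After op 7 (backspace): buf='QDX' cursor=0
After op 8 (undo): buf='CQDX' cursor=1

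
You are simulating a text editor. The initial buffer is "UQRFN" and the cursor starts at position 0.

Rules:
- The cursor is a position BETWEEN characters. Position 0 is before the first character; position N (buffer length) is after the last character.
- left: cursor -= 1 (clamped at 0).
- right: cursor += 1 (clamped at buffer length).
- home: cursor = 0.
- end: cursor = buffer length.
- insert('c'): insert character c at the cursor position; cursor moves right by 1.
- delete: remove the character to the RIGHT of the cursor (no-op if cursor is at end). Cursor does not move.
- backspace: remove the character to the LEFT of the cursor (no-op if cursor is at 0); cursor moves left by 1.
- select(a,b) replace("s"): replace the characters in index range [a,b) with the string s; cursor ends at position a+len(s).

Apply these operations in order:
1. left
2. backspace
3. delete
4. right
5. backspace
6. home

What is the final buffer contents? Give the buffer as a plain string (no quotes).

After op 1 (left): buf='UQRFN' cursor=0
After op 2 (backspace): buf='UQRFN' cursor=0
After op 3 (delete): buf='QRFN' cursor=0
After op 4 (right): buf='QRFN' cursor=1
After op 5 (backspace): buf='RFN' cursor=0
After op 6 (home): buf='RFN' cursor=0

Answer: RFN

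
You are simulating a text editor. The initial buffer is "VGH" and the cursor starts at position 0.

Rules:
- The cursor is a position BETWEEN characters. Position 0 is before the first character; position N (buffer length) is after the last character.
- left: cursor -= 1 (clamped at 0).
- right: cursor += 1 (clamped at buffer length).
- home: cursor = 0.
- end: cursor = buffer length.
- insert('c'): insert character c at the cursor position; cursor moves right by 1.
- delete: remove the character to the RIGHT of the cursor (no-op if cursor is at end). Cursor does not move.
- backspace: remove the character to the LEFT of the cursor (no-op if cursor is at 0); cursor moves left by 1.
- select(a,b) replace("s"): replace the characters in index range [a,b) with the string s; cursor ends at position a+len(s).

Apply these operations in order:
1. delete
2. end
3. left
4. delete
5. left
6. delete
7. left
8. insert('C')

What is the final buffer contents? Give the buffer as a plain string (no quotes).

After op 1 (delete): buf='GH' cursor=0
After op 2 (end): buf='GH' cursor=2
After op 3 (left): buf='GH' cursor=1
After op 4 (delete): buf='G' cursor=1
After op 5 (left): buf='G' cursor=0
After op 6 (delete): buf='(empty)' cursor=0
After op 7 (left): buf='(empty)' cursor=0
After op 8 (insert('C')): buf='C' cursor=1

Answer: C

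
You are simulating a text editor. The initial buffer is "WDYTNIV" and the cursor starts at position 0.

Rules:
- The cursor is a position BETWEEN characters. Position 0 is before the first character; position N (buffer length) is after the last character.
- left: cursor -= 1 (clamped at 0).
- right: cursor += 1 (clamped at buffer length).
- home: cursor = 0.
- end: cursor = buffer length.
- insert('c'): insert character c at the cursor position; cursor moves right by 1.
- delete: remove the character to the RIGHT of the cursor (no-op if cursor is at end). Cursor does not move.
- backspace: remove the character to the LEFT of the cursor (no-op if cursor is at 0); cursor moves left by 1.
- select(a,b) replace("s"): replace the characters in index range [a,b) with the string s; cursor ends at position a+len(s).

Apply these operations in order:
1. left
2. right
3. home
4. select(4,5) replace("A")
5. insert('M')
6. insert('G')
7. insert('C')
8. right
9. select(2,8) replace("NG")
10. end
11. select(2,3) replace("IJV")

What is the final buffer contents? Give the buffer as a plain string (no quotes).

After op 1 (left): buf='WDYTNIV' cursor=0
After op 2 (right): buf='WDYTNIV' cursor=1
After op 3 (home): buf='WDYTNIV' cursor=0
After op 4 (select(4,5) replace("A")): buf='WDYTAIV' cursor=5
After op 5 (insert('M')): buf='WDYTAMIV' cursor=6
After op 6 (insert('G')): buf='WDYTAMGIV' cursor=7
After op 7 (insert('C')): buf='WDYTAMGCIV' cursor=8
After op 8 (right): buf='WDYTAMGCIV' cursor=9
After op 9 (select(2,8) replace("NG")): buf='WDNGIV' cursor=4
After op 10 (end): buf='WDNGIV' cursor=6
After op 11 (select(2,3) replace("IJV")): buf='WDIJVGIV' cursor=5

Answer: WDIJVGIV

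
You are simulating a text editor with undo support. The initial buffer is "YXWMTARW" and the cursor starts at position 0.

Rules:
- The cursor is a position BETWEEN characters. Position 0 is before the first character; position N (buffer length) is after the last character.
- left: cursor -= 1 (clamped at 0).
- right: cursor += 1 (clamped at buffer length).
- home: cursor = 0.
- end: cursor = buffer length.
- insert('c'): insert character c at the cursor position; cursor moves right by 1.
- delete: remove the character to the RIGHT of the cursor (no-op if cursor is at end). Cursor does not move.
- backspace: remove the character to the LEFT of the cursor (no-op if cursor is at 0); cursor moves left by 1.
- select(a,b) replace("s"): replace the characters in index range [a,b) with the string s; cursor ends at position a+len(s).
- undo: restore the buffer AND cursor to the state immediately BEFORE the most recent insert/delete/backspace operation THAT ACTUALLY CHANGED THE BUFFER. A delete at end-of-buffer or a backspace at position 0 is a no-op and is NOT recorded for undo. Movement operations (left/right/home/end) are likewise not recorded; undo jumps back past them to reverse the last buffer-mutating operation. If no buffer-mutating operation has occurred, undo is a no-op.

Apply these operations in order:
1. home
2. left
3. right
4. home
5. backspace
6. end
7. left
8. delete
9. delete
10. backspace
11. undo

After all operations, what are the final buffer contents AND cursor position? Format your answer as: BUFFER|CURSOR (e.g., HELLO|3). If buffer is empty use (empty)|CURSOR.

Answer: YXWMTAR|7

Derivation:
After op 1 (home): buf='YXWMTARW' cursor=0
After op 2 (left): buf='YXWMTARW' cursor=0
After op 3 (right): buf='YXWMTARW' cursor=1
After op 4 (home): buf='YXWMTARW' cursor=0
After op 5 (backspace): buf='YXWMTARW' cursor=0
After op 6 (end): buf='YXWMTARW' cursor=8
After op 7 (left): buf='YXWMTARW' cursor=7
After op 8 (delete): buf='YXWMTAR' cursor=7
After op 9 (delete): buf='YXWMTAR' cursor=7
After op 10 (backspace): buf='YXWMTA' cursor=6
After op 11 (undo): buf='YXWMTAR' cursor=7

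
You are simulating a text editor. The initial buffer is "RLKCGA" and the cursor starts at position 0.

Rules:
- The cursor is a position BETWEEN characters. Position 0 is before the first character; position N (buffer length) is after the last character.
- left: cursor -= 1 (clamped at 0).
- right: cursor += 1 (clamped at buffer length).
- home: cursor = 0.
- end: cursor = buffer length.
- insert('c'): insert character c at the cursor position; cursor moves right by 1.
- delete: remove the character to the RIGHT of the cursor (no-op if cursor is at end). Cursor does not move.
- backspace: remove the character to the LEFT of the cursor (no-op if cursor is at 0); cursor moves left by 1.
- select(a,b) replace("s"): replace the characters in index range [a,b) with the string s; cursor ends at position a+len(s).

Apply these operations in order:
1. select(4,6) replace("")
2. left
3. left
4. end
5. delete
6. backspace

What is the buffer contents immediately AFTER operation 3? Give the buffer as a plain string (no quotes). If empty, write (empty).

After op 1 (select(4,6) replace("")): buf='RLKC' cursor=4
After op 2 (left): buf='RLKC' cursor=3
After op 3 (left): buf='RLKC' cursor=2

Answer: RLKC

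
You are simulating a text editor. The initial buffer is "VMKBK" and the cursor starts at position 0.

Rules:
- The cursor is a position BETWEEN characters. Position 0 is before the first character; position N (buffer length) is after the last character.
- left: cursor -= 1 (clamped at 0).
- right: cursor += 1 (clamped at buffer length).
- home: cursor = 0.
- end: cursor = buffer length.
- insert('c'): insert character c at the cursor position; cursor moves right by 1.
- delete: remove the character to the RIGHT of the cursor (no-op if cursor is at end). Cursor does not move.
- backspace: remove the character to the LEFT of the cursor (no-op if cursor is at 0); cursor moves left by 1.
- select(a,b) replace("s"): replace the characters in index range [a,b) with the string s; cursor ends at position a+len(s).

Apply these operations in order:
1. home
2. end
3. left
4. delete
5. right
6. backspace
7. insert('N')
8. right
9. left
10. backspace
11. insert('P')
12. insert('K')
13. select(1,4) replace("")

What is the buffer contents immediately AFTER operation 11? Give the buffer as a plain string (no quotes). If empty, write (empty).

Answer: VMPN

Derivation:
After op 1 (home): buf='VMKBK' cursor=0
After op 2 (end): buf='VMKBK' cursor=5
After op 3 (left): buf='VMKBK' cursor=4
After op 4 (delete): buf='VMKB' cursor=4
After op 5 (right): buf='VMKB' cursor=4
After op 6 (backspace): buf='VMK' cursor=3
After op 7 (insert('N')): buf='VMKN' cursor=4
After op 8 (right): buf='VMKN' cursor=4
After op 9 (left): buf='VMKN' cursor=3
After op 10 (backspace): buf='VMN' cursor=2
After op 11 (insert('P')): buf='VMPN' cursor=3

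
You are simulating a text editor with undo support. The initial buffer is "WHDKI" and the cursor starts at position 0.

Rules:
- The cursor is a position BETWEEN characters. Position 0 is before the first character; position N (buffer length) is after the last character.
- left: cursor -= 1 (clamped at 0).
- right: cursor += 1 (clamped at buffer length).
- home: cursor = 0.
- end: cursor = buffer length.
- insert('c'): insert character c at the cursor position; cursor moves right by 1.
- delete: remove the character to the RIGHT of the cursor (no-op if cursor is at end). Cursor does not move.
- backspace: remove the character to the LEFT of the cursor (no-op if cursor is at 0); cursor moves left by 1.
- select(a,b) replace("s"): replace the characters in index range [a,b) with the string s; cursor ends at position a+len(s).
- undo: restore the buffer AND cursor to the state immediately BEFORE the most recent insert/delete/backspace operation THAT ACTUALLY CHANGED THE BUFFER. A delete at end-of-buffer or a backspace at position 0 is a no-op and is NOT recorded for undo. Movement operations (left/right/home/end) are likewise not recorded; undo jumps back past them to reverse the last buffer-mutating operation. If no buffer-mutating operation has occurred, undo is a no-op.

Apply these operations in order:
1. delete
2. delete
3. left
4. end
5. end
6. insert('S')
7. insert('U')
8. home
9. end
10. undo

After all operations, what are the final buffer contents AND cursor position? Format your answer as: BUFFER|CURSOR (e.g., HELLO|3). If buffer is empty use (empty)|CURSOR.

Answer: DKIS|4

Derivation:
After op 1 (delete): buf='HDKI' cursor=0
After op 2 (delete): buf='DKI' cursor=0
After op 3 (left): buf='DKI' cursor=0
After op 4 (end): buf='DKI' cursor=3
After op 5 (end): buf='DKI' cursor=3
After op 6 (insert('S')): buf='DKIS' cursor=4
After op 7 (insert('U')): buf='DKISU' cursor=5
After op 8 (home): buf='DKISU' cursor=0
After op 9 (end): buf='DKISU' cursor=5
After op 10 (undo): buf='DKIS' cursor=4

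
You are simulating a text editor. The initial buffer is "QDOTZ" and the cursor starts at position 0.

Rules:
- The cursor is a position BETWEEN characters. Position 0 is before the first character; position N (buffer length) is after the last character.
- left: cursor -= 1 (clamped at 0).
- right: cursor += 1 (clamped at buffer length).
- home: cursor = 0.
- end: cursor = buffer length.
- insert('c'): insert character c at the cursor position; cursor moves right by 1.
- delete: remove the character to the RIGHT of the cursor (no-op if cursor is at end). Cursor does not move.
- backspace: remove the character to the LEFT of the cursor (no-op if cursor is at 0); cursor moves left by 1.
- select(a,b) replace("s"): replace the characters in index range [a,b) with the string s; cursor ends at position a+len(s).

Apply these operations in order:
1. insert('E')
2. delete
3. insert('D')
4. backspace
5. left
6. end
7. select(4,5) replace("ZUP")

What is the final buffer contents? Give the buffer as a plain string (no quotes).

Answer: EDOTZUP

Derivation:
After op 1 (insert('E')): buf='EQDOTZ' cursor=1
After op 2 (delete): buf='EDOTZ' cursor=1
After op 3 (insert('D')): buf='EDDOTZ' cursor=2
After op 4 (backspace): buf='EDOTZ' cursor=1
After op 5 (left): buf='EDOTZ' cursor=0
After op 6 (end): buf='EDOTZ' cursor=5
After op 7 (select(4,5) replace("ZUP")): buf='EDOTZUP' cursor=7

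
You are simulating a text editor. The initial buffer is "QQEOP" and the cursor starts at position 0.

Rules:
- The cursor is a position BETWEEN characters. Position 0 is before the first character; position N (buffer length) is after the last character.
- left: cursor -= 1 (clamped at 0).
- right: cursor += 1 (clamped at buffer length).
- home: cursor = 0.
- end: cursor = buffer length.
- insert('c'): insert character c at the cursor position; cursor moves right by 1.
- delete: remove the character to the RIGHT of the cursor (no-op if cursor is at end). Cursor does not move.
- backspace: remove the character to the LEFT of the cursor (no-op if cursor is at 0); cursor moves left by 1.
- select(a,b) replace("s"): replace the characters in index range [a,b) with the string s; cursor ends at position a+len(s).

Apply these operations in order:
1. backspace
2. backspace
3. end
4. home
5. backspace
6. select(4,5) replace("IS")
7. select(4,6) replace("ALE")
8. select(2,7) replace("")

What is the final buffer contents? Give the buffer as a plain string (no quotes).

Answer: QQ

Derivation:
After op 1 (backspace): buf='QQEOP' cursor=0
After op 2 (backspace): buf='QQEOP' cursor=0
After op 3 (end): buf='QQEOP' cursor=5
After op 4 (home): buf='QQEOP' cursor=0
After op 5 (backspace): buf='QQEOP' cursor=0
After op 6 (select(4,5) replace("IS")): buf='QQEOIS' cursor=6
After op 7 (select(4,6) replace("ALE")): buf='QQEOALE' cursor=7
After op 8 (select(2,7) replace("")): buf='QQ' cursor=2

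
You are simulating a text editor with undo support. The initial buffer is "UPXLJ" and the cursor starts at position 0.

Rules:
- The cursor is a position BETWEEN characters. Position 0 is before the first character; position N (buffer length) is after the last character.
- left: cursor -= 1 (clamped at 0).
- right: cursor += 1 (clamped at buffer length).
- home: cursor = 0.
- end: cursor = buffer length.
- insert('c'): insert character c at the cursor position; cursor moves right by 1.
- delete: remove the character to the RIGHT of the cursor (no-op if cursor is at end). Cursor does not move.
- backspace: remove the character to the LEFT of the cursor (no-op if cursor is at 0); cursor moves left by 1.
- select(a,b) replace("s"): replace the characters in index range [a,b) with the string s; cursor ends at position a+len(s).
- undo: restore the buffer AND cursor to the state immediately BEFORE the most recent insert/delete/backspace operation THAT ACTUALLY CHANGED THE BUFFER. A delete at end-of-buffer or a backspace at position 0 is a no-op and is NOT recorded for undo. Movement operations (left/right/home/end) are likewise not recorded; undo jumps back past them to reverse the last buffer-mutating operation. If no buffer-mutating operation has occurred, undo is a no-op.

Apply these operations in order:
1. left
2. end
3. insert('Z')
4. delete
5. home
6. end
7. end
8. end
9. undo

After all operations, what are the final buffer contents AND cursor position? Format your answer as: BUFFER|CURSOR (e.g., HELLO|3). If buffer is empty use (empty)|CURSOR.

Answer: UPXLJ|5

Derivation:
After op 1 (left): buf='UPXLJ' cursor=0
After op 2 (end): buf='UPXLJ' cursor=5
After op 3 (insert('Z')): buf='UPXLJZ' cursor=6
After op 4 (delete): buf='UPXLJZ' cursor=6
After op 5 (home): buf='UPXLJZ' cursor=0
After op 6 (end): buf='UPXLJZ' cursor=6
After op 7 (end): buf='UPXLJZ' cursor=6
After op 8 (end): buf='UPXLJZ' cursor=6
After op 9 (undo): buf='UPXLJ' cursor=5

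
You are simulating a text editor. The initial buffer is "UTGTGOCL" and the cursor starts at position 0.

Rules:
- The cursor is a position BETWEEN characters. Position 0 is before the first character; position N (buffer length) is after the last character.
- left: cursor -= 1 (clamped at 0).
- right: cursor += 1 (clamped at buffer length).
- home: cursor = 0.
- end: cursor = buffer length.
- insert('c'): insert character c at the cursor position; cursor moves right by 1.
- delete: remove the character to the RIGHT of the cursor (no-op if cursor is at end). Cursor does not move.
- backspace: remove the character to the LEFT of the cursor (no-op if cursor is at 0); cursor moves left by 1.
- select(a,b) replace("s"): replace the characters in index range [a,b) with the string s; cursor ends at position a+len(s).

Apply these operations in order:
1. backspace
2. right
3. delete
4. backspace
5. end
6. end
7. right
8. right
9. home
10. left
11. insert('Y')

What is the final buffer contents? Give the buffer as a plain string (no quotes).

Answer: YGTGOCL

Derivation:
After op 1 (backspace): buf='UTGTGOCL' cursor=0
After op 2 (right): buf='UTGTGOCL' cursor=1
After op 3 (delete): buf='UGTGOCL' cursor=1
After op 4 (backspace): buf='GTGOCL' cursor=0
After op 5 (end): buf='GTGOCL' cursor=6
After op 6 (end): buf='GTGOCL' cursor=6
After op 7 (right): buf='GTGOCL' cursor=6
After op 8 (right): buf='GTGOCL' cursor=6
After op 9 (home): buf='GTGOCL' cursor=0
After op 10 (left): buf='GTGOCL' cursor=0
After op 11 (insert('Y')): buf='YGTGOCL' cursor=1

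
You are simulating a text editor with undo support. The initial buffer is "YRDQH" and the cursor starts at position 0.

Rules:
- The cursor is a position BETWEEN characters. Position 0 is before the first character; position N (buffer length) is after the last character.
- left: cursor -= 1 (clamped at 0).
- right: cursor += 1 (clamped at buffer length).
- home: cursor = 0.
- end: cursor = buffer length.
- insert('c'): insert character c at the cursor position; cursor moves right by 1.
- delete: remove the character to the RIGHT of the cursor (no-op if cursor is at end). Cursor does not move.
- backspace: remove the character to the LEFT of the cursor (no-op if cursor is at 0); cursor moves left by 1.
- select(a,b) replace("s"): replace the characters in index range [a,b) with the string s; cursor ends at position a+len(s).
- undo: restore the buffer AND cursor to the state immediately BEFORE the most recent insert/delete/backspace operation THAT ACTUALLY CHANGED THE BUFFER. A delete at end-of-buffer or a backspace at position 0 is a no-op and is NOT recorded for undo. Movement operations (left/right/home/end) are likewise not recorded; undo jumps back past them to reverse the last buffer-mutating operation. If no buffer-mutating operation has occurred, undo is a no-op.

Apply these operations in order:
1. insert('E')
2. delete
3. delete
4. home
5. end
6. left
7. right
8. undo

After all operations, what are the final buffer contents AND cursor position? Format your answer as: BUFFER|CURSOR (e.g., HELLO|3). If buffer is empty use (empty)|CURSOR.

After op 1 (insert('E')): buf='EYRDQH' cursor=1
After op 2 (delete): buf='ERDQH' cursor=1
After op 3 (delete): buf='EDQH' cursor=1
After op 4 (home): buf='EDQH' cursor=0
After op 5 (end): buf='EDQH' cursor=4
After op 6 (left): buf='EDQH' cursor=3
After op 7 (right): buf='EDQH' cursor=4
After op 8 (undo): buf='ERDQH' cursor=1

Answer: ERDQH|1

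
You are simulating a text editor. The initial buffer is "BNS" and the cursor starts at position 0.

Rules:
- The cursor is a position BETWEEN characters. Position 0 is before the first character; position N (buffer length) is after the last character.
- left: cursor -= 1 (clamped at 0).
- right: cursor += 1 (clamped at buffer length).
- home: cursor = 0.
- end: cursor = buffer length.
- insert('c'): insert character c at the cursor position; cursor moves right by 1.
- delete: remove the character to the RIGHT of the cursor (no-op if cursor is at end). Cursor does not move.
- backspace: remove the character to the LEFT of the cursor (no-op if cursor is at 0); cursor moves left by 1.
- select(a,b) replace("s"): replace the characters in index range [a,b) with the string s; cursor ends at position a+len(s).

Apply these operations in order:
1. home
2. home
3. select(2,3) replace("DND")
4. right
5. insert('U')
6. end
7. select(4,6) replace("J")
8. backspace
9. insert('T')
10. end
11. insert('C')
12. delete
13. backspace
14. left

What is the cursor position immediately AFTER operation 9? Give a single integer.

Answer: 5

Derivation:
After op 1 (home): buf='BNS' cursor=0
After op 2 (home): buf='BNS' cursor=0
After op 3 (select(2,3) replace("DND")): buf='BNDND' cursor=5
After op 4 (right): buf='BNDND' cursor=5
After op 5 (insert('U')): buf='BNDNDU' cursor=6
After op 6 (end): buf='BNDNDU' cursor=6
After op 7 (select(4,6) replace("J")): buf='BNDNJ' cursor=5
After op 8 (backspace): buf='BNDN' cursor=4
After op 9 (insert('T')): buf='BNDNT' cursor=5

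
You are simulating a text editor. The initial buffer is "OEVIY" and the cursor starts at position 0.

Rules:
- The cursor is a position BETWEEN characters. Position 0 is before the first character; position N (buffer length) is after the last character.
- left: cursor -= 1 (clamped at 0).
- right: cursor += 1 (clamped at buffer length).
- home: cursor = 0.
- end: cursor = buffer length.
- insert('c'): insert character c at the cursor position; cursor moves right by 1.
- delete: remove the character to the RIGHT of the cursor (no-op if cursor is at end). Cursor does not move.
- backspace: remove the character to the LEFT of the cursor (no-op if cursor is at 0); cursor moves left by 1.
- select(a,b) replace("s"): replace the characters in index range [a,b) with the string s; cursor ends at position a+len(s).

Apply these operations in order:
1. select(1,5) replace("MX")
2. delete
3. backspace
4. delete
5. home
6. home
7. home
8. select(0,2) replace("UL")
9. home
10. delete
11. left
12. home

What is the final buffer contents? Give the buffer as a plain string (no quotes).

Answer: L

Derivation:
After op 1 (select(1,5) replace("MX")): buf='OMX' cursor=3
After op 2 (delete): buf='OMX' cursor=3
After op 3 (backspace): buf='OM' cursor=2
After op 4 (delete): buf='OM' cursor=2
After op 5 (home): buf='OM' cursor=0
After op 6 (home): buf='OM' cursor=0
After op 7 (home): buf='OM' cursor=0
After op 8 (select(0,2) replace("UL")): buf='UL' cursor=2
After op 9 (home): buf='UL' cursor=0
After op 10 (delete): buf='L' cursor=0
After op 11 (left): buf='L' cursor=0
After op 12 (home): buf='L' cursor=0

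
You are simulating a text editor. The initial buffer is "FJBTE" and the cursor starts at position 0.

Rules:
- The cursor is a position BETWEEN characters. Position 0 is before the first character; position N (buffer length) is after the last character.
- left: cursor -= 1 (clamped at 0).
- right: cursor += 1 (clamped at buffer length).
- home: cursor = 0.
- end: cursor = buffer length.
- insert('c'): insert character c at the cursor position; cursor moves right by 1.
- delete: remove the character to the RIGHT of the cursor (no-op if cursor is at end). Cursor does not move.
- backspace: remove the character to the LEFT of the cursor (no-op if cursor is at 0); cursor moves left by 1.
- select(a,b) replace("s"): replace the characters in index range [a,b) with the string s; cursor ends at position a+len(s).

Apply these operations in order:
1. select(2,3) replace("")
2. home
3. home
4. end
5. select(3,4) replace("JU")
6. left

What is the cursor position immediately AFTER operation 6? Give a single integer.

Answer: 4

Derivation:
After op 1 (select(2,3) replace("")): buf='FJTE' cursor=2
After op 2 (home): buf='FJTE' cursor=0
After op 3 (home): buf='FJTE' cursor=0
After op 4 (end): buf='FJTE' cursor=4
After op 5 (select(3,4) replace("JU")): buf='FJTJU' cursor=5
After op 6 (left): buf='FJTJU' cursor=4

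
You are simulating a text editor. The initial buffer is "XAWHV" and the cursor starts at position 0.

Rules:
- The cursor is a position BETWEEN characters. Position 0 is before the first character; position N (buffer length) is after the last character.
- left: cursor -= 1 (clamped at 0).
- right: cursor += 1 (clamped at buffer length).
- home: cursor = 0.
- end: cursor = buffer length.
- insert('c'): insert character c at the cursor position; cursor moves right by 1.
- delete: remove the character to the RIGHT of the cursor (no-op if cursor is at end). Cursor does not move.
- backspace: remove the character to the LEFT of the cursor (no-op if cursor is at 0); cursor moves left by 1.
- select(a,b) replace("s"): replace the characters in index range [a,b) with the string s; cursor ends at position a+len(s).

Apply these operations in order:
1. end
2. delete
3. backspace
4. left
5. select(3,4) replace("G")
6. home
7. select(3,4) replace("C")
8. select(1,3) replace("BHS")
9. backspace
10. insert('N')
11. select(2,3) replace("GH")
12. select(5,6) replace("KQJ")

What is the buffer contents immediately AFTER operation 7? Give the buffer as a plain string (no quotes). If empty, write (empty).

Answer: XAWC

Derivation:
After op 1 (end): buf='XAWHV' cursor=5
After op 2 (delete): buf='XAWHV' cursor=5
After op 3 (backspace): buf='XAWH' cursor=4
After op 4 (left): buf='XAWH' cursor=3
After op 5 (select(3,4) replace("G")): buf='XAWG' cursor=4
After op 6 (home): buf='XAWG' cursor=0
After op 7 (select(3,4) replace("C")): buf='XAWC' cursor=4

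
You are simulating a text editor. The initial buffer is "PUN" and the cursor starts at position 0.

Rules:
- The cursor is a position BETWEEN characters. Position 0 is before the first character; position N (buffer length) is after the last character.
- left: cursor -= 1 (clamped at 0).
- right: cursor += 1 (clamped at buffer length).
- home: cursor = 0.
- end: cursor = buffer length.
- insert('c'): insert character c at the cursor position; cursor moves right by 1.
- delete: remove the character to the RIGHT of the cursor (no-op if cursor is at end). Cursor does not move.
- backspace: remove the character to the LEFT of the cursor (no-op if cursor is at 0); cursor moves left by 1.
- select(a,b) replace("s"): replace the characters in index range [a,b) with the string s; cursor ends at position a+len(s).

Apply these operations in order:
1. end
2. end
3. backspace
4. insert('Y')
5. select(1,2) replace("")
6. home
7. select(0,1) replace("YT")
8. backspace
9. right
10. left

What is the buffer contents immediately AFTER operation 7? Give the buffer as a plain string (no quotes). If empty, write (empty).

Answer: YTY

Derivation:
After op 1 (end): buf='PUN' cursor=3
After op 2 (end): buf='PUN' cursor=3
After op 3 (backspace): buf='PU' cursor=2
After op 4 (insert('Y')): buf='PUY' cursor=3
After op 5 (select(1,2) replace("")): buf='PY' cursor=1
After op 6 (home): buf='PY' cursor=0
After op 7 (select(0,1) replace("YT")): buf='YTY' cursor=2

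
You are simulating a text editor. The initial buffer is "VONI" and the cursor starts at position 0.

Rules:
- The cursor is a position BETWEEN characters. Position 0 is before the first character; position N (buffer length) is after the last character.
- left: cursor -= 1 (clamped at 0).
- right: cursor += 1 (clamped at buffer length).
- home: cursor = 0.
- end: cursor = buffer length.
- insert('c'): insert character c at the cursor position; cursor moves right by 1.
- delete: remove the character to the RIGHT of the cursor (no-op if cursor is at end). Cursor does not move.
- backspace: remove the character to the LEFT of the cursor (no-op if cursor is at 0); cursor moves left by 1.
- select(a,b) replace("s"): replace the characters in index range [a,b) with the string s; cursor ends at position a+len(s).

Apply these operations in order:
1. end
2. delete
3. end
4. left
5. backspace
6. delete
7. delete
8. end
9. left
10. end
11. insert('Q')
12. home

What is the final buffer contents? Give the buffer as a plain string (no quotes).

After op 1 (end): buf='VONI' cursor=4
After op 2 (delete): buf='VONI' cursor=4
After op 3 (end): buf='VONI' cursor=4
After op 4 (left): buf='VONI' cursor=3
After op 5 (backspace): buf='VOI' cursor=2
After op 6 (delete): buf='VO' cursor=2
After op 7 (delete): buf='VO' cursor=2
After op 8 (end): buf='VO' cursor=2
After op 9 (left): buf='VO' cursor=1
After op 10 (end): buf='VO' cursor=2
After op 11 (insert('Q')): buf='VOQ' cursor=3
After op 12 (home): buf='VOQ' cursor=0

Answer: VOQ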